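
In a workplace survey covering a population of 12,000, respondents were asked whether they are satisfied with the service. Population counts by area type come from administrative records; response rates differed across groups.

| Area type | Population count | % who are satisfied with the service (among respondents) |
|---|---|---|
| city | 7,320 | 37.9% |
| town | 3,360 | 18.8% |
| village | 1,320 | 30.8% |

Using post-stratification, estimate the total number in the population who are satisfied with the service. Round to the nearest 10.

3,810

Estimated count per cell = population count × respondent percentage:
  city: 7,320 × 37.9% = 2774.28
  town: 3,360 × 18.8% = 631.68
  village: 1,320 × 30.8% = 406.56
Estimated total = 3812.52 → 3,810.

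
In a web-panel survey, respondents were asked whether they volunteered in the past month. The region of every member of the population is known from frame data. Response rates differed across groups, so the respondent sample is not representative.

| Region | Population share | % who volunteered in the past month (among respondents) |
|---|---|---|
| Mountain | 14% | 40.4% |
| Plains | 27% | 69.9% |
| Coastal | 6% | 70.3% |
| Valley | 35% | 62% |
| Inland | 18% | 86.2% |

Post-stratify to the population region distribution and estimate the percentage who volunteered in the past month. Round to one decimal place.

Each cell contributes population-share × respondent value:
  Mountain: 0.14 × 40.4 = 5.656
  Plains: 0.27 × 69.9 = 18.873
  Coastal: 0.06 × 70.3 = 4.218
  Valley: 0.35 × 62 = 21.7
  Inland: 0.18 × 86.2 = 15.516
Post-stratified estimate = 65.963 → 66.0%.

66.0%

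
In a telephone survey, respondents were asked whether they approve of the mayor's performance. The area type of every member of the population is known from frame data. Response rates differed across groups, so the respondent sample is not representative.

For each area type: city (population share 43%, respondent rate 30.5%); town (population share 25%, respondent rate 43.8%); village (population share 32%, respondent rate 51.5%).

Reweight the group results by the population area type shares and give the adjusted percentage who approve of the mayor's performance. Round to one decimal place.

Reweight to the known area type distribution:
  city: 0.43 × 30.5 = 13.115
  town: 0.25 × 43.8 = 10.95
  village: 0.32 × 51.5 = 16.48
Post-stratified estimate = 40.545 → 40.5%.

40.5%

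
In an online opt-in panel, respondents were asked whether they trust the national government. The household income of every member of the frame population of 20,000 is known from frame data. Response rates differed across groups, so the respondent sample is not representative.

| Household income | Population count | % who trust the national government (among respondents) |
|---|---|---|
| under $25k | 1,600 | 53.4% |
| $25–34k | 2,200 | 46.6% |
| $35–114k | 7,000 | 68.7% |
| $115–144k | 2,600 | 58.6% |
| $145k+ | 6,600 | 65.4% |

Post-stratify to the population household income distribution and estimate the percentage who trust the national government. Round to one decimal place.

Post-stratification weights by population share, not respondent share:
  under $25k: (1,600/20,000) × 53.4 = 4.272
  $25–34k: (2,200/20,000) × 46.6 = 5.126
  $35–114k: (7,000/20,000) × 68.7 = 24.045
  $115–144k: (2,600/20,000) × 58.6 = 7.618
  $145k+: (6,600/20,000) × 65.4 = 21.582
Post-stratified estimate = 62.643 → 62.6%.

62.6%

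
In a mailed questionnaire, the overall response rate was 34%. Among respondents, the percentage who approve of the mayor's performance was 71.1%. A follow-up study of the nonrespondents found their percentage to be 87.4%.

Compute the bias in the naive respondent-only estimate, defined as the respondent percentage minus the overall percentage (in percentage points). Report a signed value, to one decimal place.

Nonresponse fraction = 1 − 0.34 = 0.66.
Bias = (nonresponse fraction) × (respondent percentage − nonrespondent percentage)
     = 0.66 × (71.1 − 87.4) = 0.66 × -16.3 = -10.758.

-10.8 percentage points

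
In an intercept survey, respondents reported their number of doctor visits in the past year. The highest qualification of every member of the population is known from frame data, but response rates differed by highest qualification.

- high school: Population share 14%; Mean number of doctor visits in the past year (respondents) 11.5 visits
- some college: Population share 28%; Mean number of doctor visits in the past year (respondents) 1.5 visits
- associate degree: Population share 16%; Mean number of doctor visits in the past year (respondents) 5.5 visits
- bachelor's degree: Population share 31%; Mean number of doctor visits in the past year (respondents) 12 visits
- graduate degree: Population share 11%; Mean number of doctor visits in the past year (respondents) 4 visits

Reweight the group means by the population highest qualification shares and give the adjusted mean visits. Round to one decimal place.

7.1

Each cell contributes population-share × respondent value:
  high school: 0.14 × 11.5 = 1.61
  some college: 0.28 × 1.5 = 0.42
  associate degree: 0.16 × 5.5 = 0.88
  bachelor's degree: 0.31 × 12 = 3.72
  graduate degree: 0.11 × 4 = 0.44
Post-stratified estimate = 7.07 → 7.1.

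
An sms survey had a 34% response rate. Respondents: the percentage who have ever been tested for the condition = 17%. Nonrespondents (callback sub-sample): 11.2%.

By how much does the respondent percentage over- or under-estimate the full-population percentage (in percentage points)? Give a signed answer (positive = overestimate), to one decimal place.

Nonresponse fraction = 1 − 0.34 = 0.66.
Bias = (nonresponse fraction) × (respondent percentage − nonrespondent percentage)
     = 0.66 × (17 − 11.2) = 0.66 × 5.8 = 3.828.

+3.8 percentage points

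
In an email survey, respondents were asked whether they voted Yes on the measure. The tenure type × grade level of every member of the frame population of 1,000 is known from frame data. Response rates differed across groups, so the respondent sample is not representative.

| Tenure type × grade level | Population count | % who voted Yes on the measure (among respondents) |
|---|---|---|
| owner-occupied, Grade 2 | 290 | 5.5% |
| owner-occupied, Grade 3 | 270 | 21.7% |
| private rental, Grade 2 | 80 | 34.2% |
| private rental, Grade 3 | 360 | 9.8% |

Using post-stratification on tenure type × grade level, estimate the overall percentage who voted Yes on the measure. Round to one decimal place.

Post-stratification weights by population share, not respondent share:
  owner-occupied, Grade 2: (290/1,000) × 5.5 = 1.595
  owner-occupied, Grade 3: (270/1,000) × 21.7 = 5.859
  private rental, Grade 2: (80/1,000) × 34.2 = 2.736
  private rental, Grade 3: (360/1,000) × 9.8 = 3.528
Post-stratified estimate = 13.718 → 13.7%.

13.7%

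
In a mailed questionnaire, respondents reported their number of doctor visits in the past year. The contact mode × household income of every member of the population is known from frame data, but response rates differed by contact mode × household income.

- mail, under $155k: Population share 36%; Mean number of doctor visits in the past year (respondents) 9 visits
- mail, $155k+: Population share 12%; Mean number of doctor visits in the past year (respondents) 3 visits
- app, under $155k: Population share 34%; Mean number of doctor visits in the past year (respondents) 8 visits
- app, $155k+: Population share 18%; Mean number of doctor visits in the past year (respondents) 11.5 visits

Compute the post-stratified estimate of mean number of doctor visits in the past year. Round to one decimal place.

Each cell contributes population-share × respondent value:
  mail, under $155k: 0.36 × 9 = 3.24
  mail, $155k+: 0.12 × 3 = 0.36
  app, under $155k: 0.34 × 8 = 2.72
  app, $155k+: 0.18 × 11.5 = 2.07
Post-stratified estimate = 8.39 → 8.4.

8.4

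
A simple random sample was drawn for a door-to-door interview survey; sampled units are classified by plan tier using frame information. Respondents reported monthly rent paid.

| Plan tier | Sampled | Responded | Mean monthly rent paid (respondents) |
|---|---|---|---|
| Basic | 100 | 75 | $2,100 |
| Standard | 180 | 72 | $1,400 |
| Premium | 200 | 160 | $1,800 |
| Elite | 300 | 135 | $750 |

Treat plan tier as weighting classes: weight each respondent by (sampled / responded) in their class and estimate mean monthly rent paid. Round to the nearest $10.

$1,340

Class response rates: Basic 75/100 = 75%, Standard 72/180 = 40%, Premium 160/200 = 80%, Elite 135/300 = 45%.
Each respondent's weight = sampled/responded in their class; summing within a class gives n_sampled, so:
  Basic: 100 × 2100 = 210,000
  Standard: 180 × 1400 = 252,000
  Premium: 200 × 1800 = 360,000
  Elite: 300 × 750 = 225,000
Adjusted estimate = 1,047,000 / 780 = 1342.31 → $1,340.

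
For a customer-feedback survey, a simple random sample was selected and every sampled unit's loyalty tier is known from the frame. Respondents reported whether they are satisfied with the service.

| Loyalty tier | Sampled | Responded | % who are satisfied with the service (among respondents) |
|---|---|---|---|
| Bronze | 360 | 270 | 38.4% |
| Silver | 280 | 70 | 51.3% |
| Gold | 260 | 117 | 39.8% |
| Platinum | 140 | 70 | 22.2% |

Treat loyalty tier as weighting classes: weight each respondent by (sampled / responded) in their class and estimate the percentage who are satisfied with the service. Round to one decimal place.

40.0%

Response rates by class: Bronze 270/360 = 75%, Silver 70/280 = 25%, Gold 117/260 = 45%, Platinum 70/140 = 50%.
Each respondent's weight = sampled/responded in their class; summing within a class gives n_sampled, so:
  Bronze: 360 × 38.4 = 13,824
  Silver: 280 × 51.3 = 14,364
  Gold: 260 × 39.8 = 10,348
  Platinum: 140 × 22.2 = 3108
Adjusted estimate = 41,644 / 1,040 = 40.0423 → 40.0%.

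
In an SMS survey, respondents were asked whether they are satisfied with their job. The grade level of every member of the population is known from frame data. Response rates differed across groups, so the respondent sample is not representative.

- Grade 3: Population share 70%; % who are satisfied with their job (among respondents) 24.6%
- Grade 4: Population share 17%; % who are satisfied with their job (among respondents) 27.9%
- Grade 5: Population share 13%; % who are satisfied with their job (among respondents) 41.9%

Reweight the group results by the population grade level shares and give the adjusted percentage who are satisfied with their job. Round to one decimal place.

Weight each group's respondent value by its population share:
  Grade 3: 0.7 × 24.6 = 17.22
  Grade 4: 0.17 × 27.9 = 4.743
  Grade 5: 0.13 × 41.9 = 5.447
Post-stratified estimate = 27.41 → 27.4%.

27.4%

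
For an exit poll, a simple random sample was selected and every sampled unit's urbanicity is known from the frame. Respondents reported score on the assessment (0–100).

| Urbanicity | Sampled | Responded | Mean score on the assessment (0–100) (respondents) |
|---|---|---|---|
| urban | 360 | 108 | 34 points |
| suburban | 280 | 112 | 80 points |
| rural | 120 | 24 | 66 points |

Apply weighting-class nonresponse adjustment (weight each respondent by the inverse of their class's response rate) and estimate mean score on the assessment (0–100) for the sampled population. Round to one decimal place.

56.0

Response rates by class: urban 108/360 = 30%, suburban 112/280 = 40%, rural 24/120 = 20%.
With weight = n_sampled/n_responded per class, the weighted class total is n_sampled:
  urban: 360 × 34 = 12,240
  suburban: 280 × 80 = 22,400
  rural: 120 × 66 = 7920
Adjusted estimate = 42,560 / 760 = 56 → 56.0.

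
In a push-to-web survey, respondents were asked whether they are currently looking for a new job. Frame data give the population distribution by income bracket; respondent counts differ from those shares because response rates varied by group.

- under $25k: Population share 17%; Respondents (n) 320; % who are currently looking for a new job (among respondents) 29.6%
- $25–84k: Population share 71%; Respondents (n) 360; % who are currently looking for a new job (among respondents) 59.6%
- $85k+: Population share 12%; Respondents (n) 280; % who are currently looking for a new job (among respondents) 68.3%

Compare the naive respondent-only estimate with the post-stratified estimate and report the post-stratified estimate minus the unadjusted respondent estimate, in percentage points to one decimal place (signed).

+3.4 percentage points

Unadjusted (pooled respondent) estimate weights by respondent counts:
  (320/960)×29.6 + (360/960)×59.6 + (280/960)×68.3 = 52.1375%
Reweighting by population income bracket shares:
  0.17×29.6 + 0.71×59.6 + 0.12×68.3 = 55.544%
Difference = 55.544 − 52.1375 = 3.4065 pp.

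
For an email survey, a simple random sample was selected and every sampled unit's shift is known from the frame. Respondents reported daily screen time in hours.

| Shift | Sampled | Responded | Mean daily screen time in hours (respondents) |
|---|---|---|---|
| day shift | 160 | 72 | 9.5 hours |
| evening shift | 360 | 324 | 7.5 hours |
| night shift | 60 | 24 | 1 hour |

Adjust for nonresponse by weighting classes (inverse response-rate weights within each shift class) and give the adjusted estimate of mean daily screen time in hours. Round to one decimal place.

7.4

Class response rates: day shift 72/160 = 45%, evening shift 324/360 = 90%, night shift 24/60 = 40%.
Weighting each respondent by the inverse class response rate inflates each class back to its sampled size, so the class weight is n_sampled:
  day shift: 160 × 9.5 = 1520
  evening shift: 360 × 7.5 = 2700
  night shift: 60 × 1 = 60
Adjusted estimate = 4280 / 580 = 7.37931 → 7.4.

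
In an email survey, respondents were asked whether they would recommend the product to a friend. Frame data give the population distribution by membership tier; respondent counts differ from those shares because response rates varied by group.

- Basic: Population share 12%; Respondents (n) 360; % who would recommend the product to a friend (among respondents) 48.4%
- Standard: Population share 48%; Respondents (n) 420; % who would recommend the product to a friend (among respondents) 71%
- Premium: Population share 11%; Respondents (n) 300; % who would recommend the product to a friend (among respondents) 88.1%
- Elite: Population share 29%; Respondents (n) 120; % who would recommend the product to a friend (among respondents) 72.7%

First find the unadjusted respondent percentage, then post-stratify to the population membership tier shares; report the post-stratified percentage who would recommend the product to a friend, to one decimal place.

Unadjusted (pooled respondent) estimate weights by respondent counts:
  (360/1200)×48.4 + (420/1200)×71 + (300/1200)×88.1 + (120/1200)×72.7 = 68.665%
Reweighting by population membership tier shares:
  0.12×48.4 + 0.48×71 + 0.11×88.1 + 0.29×72.7 = 70.662%

70.7%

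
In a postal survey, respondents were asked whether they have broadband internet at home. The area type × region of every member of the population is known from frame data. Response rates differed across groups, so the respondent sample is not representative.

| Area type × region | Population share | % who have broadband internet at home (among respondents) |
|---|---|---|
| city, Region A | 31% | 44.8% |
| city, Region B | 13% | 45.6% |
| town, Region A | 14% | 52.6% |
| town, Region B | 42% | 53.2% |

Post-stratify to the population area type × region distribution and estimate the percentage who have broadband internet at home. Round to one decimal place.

Reweight to the known area type × region distribution:
  city, Region A: 0.31 × 44.8 = 13.888
  city, Region B: 0.13 × 45.6 = 5.928
  town, Region A: 0.14 × 52.6 = 7.364
  town, Region B: 0.42 × 53.2 = 22.344
Post-stratified estimate = 49.524 → 49.5%.

49.5%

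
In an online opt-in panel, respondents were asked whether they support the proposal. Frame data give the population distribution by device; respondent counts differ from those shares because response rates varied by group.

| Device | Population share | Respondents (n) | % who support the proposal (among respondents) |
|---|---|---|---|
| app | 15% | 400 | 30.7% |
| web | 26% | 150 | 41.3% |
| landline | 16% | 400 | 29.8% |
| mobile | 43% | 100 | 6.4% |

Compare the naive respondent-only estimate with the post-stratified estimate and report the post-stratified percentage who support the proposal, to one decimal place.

Naive respondent-only estimate (weights = respondent counts):
  (400/1050)×30.7 + (150/1050)×41.3 + (400/1050)×29.8 + (100/1050)×6.4 = 29.5571%
Reweighting by population device shares:
  0.15×30.7 + 0.26×41.3 + 0.16×29.8 + 0.43×6.4 = 22.863%

22.9%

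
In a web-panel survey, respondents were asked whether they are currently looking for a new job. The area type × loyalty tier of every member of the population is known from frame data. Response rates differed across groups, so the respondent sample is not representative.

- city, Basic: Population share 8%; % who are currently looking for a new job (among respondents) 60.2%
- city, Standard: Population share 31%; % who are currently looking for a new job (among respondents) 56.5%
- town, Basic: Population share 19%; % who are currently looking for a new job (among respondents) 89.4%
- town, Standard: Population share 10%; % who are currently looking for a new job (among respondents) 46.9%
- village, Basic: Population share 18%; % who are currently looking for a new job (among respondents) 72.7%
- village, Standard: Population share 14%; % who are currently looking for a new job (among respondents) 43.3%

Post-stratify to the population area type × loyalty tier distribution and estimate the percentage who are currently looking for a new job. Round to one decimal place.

Post-stratification weights by population share, not respondent share:
  city, Basic: 0.08 × 60.2 = 4.816
  city, Standard: 0.31 × 56.5 = 17.515
  town, Basic: 0.19 × 89.4 = 16.986
  town, Standard: 0.1 × 46.9 = 4.69
  village, Basic: 0.18 × 72.7 = 13.086
  village, Standard: 0.14 × 43.3 = 6.062
Post-stratified estimate = 63.155 → 63.2%.

63.2%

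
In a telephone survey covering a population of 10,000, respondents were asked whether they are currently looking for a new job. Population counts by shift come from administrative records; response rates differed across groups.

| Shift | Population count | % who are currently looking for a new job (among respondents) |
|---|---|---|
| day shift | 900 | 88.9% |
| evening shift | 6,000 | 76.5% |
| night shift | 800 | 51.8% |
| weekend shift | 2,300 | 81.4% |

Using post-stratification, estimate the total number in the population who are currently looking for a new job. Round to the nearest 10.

Estimated count per cell = population count × respondent percentage:
  day shift: 900 × 88.9% = 800.1
  evening shift: 6,000 × 76.5% = 4590
  night shift: 800 × 51.8% = 414.4
  weekend shift: 2,300 × 81.4% = 1872.2
Estimated total = 7676.7 → 7,680.

7,680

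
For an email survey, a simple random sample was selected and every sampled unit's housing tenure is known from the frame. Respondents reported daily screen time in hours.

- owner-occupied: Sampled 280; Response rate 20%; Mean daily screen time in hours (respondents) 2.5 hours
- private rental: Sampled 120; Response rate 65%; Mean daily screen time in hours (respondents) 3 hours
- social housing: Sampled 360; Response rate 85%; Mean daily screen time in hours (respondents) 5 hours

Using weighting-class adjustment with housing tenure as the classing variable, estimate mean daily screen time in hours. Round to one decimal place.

3.8

Inverse-response-rate weighting restores each class to its sampled count, so class totals weight by n_sampled:
  owner-occupied: 280 × 2.5 = 700
  private rental: 120 × 3 = 360
  social housing: 360 × 5 = 1800
Adjusted estimate = 2860 / 760 = 3.76316 → 3.8.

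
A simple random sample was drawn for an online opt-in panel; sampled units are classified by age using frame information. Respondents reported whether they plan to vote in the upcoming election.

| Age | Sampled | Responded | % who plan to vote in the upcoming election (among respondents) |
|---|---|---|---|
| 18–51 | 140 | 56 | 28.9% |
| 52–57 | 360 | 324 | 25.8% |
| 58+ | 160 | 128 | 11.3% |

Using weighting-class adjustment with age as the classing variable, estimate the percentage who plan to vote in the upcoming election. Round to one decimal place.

Class response rates: 18–51 56/140 = 40%, 52–57 324/360 = 90%, 58+ 128/160 = 80%.
Weighting each respondent by the inverse class response rate inflates each class back to its sampled size, so the class weight is n_sampled:
  18–51: 140 × 28.9 = 4046
  52–57: 360 × 25.8 = 9288
  58+: 160 × 11.3 = 1808
Adjusted estimate = 15,142 / 660 = 22.9424 → 22.9%.

22.9%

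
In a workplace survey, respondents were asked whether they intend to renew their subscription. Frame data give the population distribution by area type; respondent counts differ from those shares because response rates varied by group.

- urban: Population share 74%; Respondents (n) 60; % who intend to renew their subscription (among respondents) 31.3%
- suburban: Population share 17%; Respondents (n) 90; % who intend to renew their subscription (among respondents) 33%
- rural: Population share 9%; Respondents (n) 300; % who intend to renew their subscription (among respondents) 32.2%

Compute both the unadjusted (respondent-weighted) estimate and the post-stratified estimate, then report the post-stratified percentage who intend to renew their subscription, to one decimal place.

Without adjustment, the pooled respondent share is:
  (60/450)×31.3 + (90/450)×33 + (300/450)×32.2 = 32.24%
Post-stratified estimate weights by population shares:
  0.74×31.3 + 0.17×33 + 0.09×32.2 = 31.67%

31.7%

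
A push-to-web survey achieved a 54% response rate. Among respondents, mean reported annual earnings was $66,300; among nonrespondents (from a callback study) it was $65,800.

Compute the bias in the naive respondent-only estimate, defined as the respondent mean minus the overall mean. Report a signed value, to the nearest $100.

+$200

Nonresponse fraction = 1 − 0.54 = 0.46.
Bias = (nonresponse fraction) × (respondent mean − nonrespondent mean)
     = 0.46 × (66,300 − 65,800) = 0.46 × 500 = 230.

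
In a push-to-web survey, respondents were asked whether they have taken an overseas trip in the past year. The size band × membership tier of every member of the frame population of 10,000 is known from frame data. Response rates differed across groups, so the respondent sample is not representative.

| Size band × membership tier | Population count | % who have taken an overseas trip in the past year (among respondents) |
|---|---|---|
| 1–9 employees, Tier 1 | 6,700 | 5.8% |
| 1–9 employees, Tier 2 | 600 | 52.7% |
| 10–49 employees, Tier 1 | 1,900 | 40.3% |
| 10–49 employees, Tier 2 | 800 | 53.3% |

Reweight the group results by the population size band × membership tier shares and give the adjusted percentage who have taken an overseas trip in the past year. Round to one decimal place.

19.0%

Weight each group's respondent value by its population share:
  1–9 employees, Tier 1: (6,700/10,000) × 5.8 = 3.886
  1–9 employees, Tier 2: (600/10,000) × 52.7 = 3.162
  10–49 employees, Tier 1: (1,900/10,000) × 40.3 = 7.657
  10–49 employees, Tier 2: (800/10,000) × 53.3 = 4.264
Post-stratified estimate = 18.969 → 19.0%.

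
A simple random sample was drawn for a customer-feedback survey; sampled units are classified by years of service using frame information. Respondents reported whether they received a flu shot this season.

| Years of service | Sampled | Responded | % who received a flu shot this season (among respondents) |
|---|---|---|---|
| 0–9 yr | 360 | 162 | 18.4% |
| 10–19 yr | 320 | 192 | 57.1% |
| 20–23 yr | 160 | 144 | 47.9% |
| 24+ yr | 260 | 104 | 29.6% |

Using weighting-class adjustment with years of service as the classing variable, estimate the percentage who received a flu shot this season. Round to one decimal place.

Response rates by class: 0–9 yr 162/360 = 45%, 10–19 yr 192/320 = 60%, 20–23 yr 144/160 = 90%, 24+ yr 104/260 = 40%.
Inverse-response-rate weighting restores each class to its sampled count, so class totals weight by n_sampled:
  0–9 yr: 360 × 18.4 = 6624
  10–19 yr: 320 × 57.1 = 18,272
  20–23 yr: 160 × 47.9 = 7664
  24+ yr: 260 × 29.6 = 7696
Adjusted estimate = 40,256 / 1,100 = 36.5964 → 36.6%.

36.6%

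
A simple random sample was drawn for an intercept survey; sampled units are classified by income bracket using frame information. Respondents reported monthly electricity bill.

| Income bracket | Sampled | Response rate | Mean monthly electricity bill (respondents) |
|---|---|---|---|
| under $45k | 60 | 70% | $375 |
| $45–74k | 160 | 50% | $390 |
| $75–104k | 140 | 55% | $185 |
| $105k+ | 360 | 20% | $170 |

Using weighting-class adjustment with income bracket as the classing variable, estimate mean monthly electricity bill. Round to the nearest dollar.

$239

Weighting each respondent by the inverse class response rate inflates each class back to its sampled size, so the class weight is n_sampled:
  under $45k: 60 × 375 = 22,500
  $45–74k: 160 × 390 = 62,400
  $75–104k: 140 × 185 = 25,900
  $105k+: 360 × 170 = 61,200
Adjusted estimate = 172,000 / 720 = 238.889 → $239.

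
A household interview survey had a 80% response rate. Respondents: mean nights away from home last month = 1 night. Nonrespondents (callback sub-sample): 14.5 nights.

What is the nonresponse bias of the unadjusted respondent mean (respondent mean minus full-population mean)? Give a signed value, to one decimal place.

-2.7

Nonresponse fraction = 1 − 0.8 = 0.2.
Bias = (nonresponse fraction) × (respondent mean − nonrespondent mean)
     = 0.2 × (1 − 14.5) = 0.2 × -13.5 = -2.7.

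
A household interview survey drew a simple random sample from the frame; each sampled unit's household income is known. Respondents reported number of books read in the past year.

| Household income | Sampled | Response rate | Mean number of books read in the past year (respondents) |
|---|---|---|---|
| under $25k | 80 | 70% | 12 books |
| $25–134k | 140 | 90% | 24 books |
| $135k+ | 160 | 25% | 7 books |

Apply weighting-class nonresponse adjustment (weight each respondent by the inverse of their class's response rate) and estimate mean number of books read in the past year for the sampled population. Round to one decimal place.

Each respondent's weight = sampled/responded in their class; summing within a class gives n_sampled, so:
  under $25k: 80 × 12 = 960
  $25–134k: 140 × 24 = 3360
  $135k+: 160 × 7 = 1120
Adjusted estimate = 5440 / 380 = 14.3158 → 14.3.

14.3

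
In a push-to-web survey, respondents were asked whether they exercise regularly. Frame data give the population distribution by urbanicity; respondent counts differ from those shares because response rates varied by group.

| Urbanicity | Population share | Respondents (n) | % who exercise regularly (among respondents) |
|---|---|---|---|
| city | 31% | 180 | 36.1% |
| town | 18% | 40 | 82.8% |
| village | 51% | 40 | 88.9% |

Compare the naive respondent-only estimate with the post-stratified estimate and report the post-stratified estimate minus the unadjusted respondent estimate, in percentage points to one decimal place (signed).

Naive respondent-only estimate (weights = respondent counts):
  (180/260)×36.1 + (40/260)×82.8 + (40/260)×88.9 = 51.4077%
Reweighting by population urbanicity shares:
  0.31×36.1 + 0.18×82.8 + 0.51×88.9 = 71.434%
Difference = 71.434 − 51.4077 = 20.0263 pp.

+20.0 percentage points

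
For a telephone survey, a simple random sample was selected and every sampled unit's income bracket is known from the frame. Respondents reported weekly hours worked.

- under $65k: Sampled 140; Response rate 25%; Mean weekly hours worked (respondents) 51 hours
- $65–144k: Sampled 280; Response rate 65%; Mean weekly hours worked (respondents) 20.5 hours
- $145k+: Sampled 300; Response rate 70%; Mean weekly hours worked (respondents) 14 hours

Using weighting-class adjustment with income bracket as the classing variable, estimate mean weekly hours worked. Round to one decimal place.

23.7

Each respondent's weight = sampled/responded in their class; summing within a class gives n_sampled, so:
  under $65k: 140 × 51 = 7140
  $65–144k: 280 × 20.5 = 5740
  $145k+: 300 × 14 = 4200
Adjusted estimate = 17,080 / 720 = 23.7222 → 23.7.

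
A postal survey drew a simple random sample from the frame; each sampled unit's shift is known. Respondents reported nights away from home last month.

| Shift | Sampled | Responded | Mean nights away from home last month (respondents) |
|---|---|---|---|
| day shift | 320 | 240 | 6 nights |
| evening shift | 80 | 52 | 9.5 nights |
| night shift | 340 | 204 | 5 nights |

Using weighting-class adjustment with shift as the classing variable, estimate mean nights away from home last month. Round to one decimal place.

5.9

Class response rates: day shift 240/320 = 75%, evening shift 52/80 = 65%, night shift 204/340 = 60%.
Weighting each respondent by the inverse class response rate inflates each class back to its sampled size, so the class weight is n_sampled:
  day shift: 320 × 6 = 1920
  evening shift: 80 × 9.5 = 760
  night shift: 340 × 5 = 1700
Adjusted estimate = 4380 / 740 = 5.91892 → 5.9.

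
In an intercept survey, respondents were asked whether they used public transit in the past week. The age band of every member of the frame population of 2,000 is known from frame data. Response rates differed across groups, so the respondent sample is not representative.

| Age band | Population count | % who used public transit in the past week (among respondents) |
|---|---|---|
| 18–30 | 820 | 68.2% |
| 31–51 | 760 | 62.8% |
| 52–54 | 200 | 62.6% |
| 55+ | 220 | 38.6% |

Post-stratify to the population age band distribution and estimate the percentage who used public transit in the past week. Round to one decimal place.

62.3%

Weight each group's respondent value by its population share:
  18–30: (820/2,000) × 68.2 = 27.962
  31–51: (760/2,000) × 62.8 = 23.864
  52–54: (200/2,000) × 62.6 = 6.26
  55+: (220/2,000) × 38.6 = 4.246
Post-stratified estimate = 62.332 → 62.3%.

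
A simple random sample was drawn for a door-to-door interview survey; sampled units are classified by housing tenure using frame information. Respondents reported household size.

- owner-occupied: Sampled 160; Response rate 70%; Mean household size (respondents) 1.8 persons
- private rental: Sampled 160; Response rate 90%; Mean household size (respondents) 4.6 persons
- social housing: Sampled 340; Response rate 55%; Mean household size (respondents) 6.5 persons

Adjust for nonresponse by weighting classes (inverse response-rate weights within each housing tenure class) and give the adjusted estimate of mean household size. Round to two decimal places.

4.90

With weight = n_sampled/n_responded per class, the weighted class total is n_sampled:
  owner-occupied: 160 × 1.8 = 288
  private rental: 160 × 4.6 = 736
  social housing: 340 × 6.5 = 2210
Adjusted estimate = 3234 / 660 = 4.9 → 4.90.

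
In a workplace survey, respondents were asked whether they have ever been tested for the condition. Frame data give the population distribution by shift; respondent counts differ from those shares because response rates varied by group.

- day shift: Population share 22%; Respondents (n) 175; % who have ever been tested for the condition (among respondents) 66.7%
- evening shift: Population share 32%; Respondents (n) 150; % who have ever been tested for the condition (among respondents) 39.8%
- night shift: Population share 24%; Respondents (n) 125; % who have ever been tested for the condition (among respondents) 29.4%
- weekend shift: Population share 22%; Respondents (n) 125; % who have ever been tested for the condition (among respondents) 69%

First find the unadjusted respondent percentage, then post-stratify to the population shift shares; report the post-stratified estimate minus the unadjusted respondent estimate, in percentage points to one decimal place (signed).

-2.4 percentage points

Naive respondent-only estimate (weights = respondent counts):
  (175/575)×66.7 + (150/575)×39.8 + (125/575)×29.4 + (125/575)×69 = 52.0739%
Post-stratified estimate weights by population shares:
  0.22×66.7 + 0.32×39.8 + 0.24×29.4 + 0.22×69 = 49.646%
Difference = 49.646 − 52.0739 = -2.4279 pp.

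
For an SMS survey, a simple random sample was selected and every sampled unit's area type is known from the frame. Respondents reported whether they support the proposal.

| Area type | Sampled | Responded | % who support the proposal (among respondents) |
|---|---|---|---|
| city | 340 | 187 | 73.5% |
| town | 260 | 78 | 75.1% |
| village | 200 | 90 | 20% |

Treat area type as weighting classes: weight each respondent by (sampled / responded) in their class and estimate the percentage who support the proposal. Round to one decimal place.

Response rates by class: city 187/340 = 55%, town 78/260 = 30%, village 90/200 = 45%.
Each respondent's weight = sampled/responded in their class; summing within a class gives n_sampled, so:
  city: 340 × 73.5 = 24,990
  town: 260 × 75.1 = 19,526
  village: 200 × 20 = 4000
Adjusted estimate = 48,516 / 800 = 60.645 → 60.6%.

60.6%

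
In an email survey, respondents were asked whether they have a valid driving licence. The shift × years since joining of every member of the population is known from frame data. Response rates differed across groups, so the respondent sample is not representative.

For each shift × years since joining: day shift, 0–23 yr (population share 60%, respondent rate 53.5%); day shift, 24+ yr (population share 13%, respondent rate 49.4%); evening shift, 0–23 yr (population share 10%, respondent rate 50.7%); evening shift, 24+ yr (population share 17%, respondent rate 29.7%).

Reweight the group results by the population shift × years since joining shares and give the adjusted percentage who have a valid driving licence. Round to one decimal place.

Weight each group's respondent value by its population share:
  day shift, 0–23 yr: 0.6 × 53.5 = 32.1
  day shift, 24+ yr: 0.13 × 49.4 = 6.422
  evening shift, 0–23 yr: 0.1 × 50.7 = 5.07
  evening shift, 24+ yr: 0.17 × 29.7 = 5.049
Post-stratified estimate = 48.641 → 48.6%.

48.6%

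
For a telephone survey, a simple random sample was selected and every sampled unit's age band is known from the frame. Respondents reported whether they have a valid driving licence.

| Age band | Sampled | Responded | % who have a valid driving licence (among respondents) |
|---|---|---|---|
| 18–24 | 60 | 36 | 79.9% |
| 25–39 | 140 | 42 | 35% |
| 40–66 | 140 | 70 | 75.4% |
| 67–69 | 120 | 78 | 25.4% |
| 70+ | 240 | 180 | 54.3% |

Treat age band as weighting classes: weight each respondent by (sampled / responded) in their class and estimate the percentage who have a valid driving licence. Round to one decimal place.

51.9%

Response rates by class: 18–24 36/60 = 60%, 25–39 42/140 = 30%, 40–66 70/140 = 50%, 67–69 78/120 = 65%, 70+ 180/240 = 75%.
Inverse-response-rate weighting restores each class to its sampled count, so class totals weight by n_sampled:
  18–24: 60 × 79.9 = 4794
  25–39: 140 × 35 = 4900
  40–66: 140 × 75.4 = 10,556
  67–69: 120 × 25.4 = 3048
  70+: 240 × 54.3 = 13,032
Adjusted estimate = 36,330 / 700 = 51.9 → 51.9%.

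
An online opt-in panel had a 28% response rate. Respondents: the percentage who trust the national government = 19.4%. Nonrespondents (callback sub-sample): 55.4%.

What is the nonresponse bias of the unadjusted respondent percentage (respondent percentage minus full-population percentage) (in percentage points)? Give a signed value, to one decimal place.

Nonresponse fraction = 1 − 0.28 = 0.72.
Bias = (nonresponse fraction) × (respondent percentage − nonrespondent percentage)
     = 0.72 × (19.4 − 55.4) = 0.72 × -36 = -25.92.

-25.9 percentage points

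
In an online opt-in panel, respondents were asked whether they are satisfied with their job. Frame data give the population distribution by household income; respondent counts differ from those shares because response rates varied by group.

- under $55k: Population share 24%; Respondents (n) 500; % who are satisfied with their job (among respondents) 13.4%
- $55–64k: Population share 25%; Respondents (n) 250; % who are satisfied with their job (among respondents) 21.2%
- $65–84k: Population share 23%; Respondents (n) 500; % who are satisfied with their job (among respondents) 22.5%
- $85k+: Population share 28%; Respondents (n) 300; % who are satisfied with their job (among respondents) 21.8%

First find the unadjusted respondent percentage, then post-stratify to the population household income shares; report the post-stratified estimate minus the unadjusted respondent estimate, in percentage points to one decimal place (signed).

+0.6 percentage points

Without adjustment, the pooled respondent share is:
  (500/1550)×13.4 + (250/1550)×21.2 + (500/1550)×22.5 + (300/1550)×21.8 = 19.2194%
Post-stratifying to population shares instead:
  0.24×13.4 + 0.25×21.2 + 0.23×22.5 + 0.28×21.8 = 19.795%
Difference = 19.795 − 19.2194 = 0.5756 pp.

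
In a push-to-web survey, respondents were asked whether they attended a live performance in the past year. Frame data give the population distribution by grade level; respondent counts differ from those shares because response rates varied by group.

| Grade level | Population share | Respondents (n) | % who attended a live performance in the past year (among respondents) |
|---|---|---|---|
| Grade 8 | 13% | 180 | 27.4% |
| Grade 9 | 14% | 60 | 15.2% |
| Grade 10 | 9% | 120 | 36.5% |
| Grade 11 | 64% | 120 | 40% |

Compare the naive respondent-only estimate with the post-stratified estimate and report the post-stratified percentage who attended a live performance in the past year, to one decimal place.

Unadjusted (pooled respondent) estimate weights by respondent counts:
  (180/480)×27.4 + (60/480)×15.2 + (120/480)×36.5 + (120/480)×40 = 31.3%
Post-stratifying to population shares instead:
  0.13×27.4 + 0.14×15.2 + 0.09×36.5 + 0.64×40 = 34.575%

34.6%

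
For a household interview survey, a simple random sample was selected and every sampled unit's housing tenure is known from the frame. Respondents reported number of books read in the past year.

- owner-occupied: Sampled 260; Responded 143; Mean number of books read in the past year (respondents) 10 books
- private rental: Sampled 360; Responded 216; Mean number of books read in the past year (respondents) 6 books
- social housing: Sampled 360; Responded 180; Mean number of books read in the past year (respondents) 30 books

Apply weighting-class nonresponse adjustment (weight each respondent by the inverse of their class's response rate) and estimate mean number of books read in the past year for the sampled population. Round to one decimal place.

Class response rates: owner-occupied 143/260 = 55%, private rental 216/360 = 60%, social housing 180/360 = 50%.
Inverse-response-rate weighting restores each class to its sampled count, so class totals weight by n_sampled:
  owner-occupied: 260 × 10 = 2600
  private rental: 360 × 6 = 2160
  social housing: 360 × 30 = 10,800
Adjusted estimate = 15,560 / 980 = 15.8776 → 15.9.

15.9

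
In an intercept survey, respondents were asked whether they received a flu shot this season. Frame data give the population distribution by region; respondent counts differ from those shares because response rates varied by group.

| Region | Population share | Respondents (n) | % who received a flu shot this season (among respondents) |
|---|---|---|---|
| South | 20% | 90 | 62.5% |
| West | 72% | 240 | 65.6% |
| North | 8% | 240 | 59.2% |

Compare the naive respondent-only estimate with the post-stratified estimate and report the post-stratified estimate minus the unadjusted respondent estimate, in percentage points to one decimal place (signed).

Without adjustment, the pooled respondent share is:
  (90/570)×62.5 + (240/570)×65.6 + (240/570)×59.2 = 62.4158%
Reweighting by population region shares:
  0.2×62.5 + 0.72×65.6 + 0.08×59.2 = 64.468%
Difference = 64.468 − 62.4158 = 2.0522 pp.

+2.1 percentage points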